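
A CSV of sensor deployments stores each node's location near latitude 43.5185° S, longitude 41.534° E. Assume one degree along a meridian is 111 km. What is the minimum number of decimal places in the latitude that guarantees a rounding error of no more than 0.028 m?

7

One degree of latitude covers 111000 m.
Rounding to N decimal places gives at most 0.5 × 10⁻ᴺ degrees of error, i.e. 0.5 × 10⁻ᴺ × 111000 m.
Setting 55500 × 10⁻ᴺ ≤ 0.028 gives 10ᴺ ≥ 1.982e+06, i.e. N ≥ 6.30.
So 7 decimal places suffice (0.00555 m); 6 would allow up to 0.0555 m.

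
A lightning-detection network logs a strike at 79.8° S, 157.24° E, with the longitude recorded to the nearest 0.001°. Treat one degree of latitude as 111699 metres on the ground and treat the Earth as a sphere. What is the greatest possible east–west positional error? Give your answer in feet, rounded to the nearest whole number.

32 feet

Rounding to 3 decimal places leaves the longitude within ±0.0005° of the true value.
One degree of longitude at 79.8° is 111699 × cos 79.8° ≈ 111699 × 0.1771 = 19780.2 m.
So at most 0.0005° × 19780.2 ≈ 9.89009 m east–west.
Converting: 9.89009 m × 3.2808 ft/m ≈ 32.448 ft.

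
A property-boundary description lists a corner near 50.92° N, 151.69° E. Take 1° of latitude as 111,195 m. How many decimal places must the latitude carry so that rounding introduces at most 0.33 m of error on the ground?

One degree of latitude covers 111195 m.
Rounding to N decimal places gives at most 0.5 × 10⁻ᴺ degrees of error, i.e. 0.5 × 10⁻ᴺ × 111195 m.
Need 0.5 × 111195 × 10⁻ᴺ ≤ 0.33 → 10⁻ᴺ ≤ 5.936e-06, so N ≥ 5.23.
N = 5 would give 0.556 m (too coarse); N = 6 gives 0.0556 m ≤ 0.33 m.

6 decimal places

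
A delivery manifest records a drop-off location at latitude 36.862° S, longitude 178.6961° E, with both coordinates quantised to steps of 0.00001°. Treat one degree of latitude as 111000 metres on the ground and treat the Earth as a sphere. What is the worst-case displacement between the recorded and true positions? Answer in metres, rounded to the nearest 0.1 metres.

With a 0.00001° grid the true value lies within half a step, ±0.00001°/2 = ±5e-06°, of the stored one.
Latitude error → 5e-06 × 111000 = 0.555 m along the meridian.
East–west component at 36.862°: 5e-06° × 111000 × cos 36.862° ≈ 5e-06 × 88809.2 ≈ 0.444046 m.
The two errors are perpendicular, so the maximum displacement is √(0.555² + 0.444046²) ≈ 0.710775 m.

0.7 metres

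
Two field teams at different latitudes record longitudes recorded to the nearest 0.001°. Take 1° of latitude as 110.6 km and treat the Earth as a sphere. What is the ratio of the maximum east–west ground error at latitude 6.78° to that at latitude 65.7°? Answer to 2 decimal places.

Rounding to 3 decimal places leaves the longitude within ±0.0005° of the true value.
At 6.78°: 0.0005° × 110600 × cos 6.78° = 0.0005 × 110600 × 0.9930 ≈ 54.913 m.
At 65.7°: 0.0005° × 110600 × cos 65.7° = 0.0005 × 110600 × 0.4115 ≈ 22.757 m.
The ratio reduces to cos 6.78° / cos 65.7° = 0.9930/0.4115 ≈ 2.4131.

2.41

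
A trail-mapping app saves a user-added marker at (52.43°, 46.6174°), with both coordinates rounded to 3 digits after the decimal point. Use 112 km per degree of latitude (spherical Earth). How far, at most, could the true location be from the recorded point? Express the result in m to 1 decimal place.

65.6 m

Rounding to 3 decimal places leaves each coordinate within ±0.0005° of the true value.
North–south component: 0.0005° × 112000 = 56 m.
East–west component at 52.43°: 0.0005° × 112000 × cos 52.43° ≈ 0.0005 × 68289.8 ≈ 34.1449 m.
Worst case both components are at the extreme and orthogonal: √(56² + 34.1449²) ≈ 65.5887 m.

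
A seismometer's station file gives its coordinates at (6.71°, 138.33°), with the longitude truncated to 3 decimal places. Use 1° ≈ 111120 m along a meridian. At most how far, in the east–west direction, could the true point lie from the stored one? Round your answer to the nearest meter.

Truncating at 3 decimal places can drop up to a full unit in the last place, so the longitude may be off by as much as 0.001°.
Parallels shrink by cos φ, so at 6.71° a degree of longitude is 111120 × 0.9932 ≈ 110359 m.
Maximum E–W displacement: 0.001 × 110359 = 110.359 m.

110 meters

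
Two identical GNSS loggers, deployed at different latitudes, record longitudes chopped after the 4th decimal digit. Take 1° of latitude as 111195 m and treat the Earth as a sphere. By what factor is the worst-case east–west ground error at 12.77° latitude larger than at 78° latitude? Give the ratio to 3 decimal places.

4.691

Truncating at 4 decimal places can drop up to a full unit in the last place, so the longitude may be off by as much as 0.0001°.
Error at 12.77° = 0.0001° × 111195 × cos 12.77° ≈ 11.12 × 0.9753 = 10.844 m.
Error at 78° = 0.0001° × 111195 × cos 78° ≈ 11.12 × 0.2079 = 2.3119 m.
Ratio: 10.844 / 2.3119 = cos 12.77° / cos 78° ≈ 4.6908.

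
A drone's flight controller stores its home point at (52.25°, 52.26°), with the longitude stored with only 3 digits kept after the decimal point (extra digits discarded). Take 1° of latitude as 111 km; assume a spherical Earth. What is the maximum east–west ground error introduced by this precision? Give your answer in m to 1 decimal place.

68.0 m

Truncating at 3 decimal places can drop up to a full unit in the last place, so the longitude may be off by as much as 0.001°.
One degree of longitude at 52.25° is 111000 × cos 52.25° ≈ 111000 × 0.6122 = 67956.1 m.
So at most 0.001° × 67956.1 ≈ 67.9561 m east–west.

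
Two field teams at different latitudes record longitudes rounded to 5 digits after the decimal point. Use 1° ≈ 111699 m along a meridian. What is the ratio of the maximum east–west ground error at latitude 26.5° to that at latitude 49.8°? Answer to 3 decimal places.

1.387

Rounding to 5 decimal places leaves the longitude within ±5e-06° of the true value.
At 26.5°: 5e-06° × 111699 × cos 26.5° = 5e-06 × 111699 × 0.8949 ≈ 0.49982 m.
Error at 49.8° = 5e-06° × 111699 × cos 49.8° ≈ 0.5585 × 0.6455 = 0.36048 m.
The ratio reduces to cos 26.5° / cos 49.8° = 0.8949/0.6455 ≈ 1.3865.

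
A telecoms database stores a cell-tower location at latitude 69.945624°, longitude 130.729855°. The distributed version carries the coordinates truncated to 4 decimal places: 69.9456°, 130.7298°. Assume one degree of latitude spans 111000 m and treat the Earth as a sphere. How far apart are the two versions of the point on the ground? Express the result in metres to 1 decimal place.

Δlat = 69.945624 − 69.9456 = +0.000024°; Δlon = 130.729855 − 130.7298 = +0.000055°.
North–south shift: 0.000024 × 111000 = 2.664 m.
East–west at this latitude: 0.000055° × 111000 × cos 69.9456° ≈ 0.000055 × 38063.3 = 2.09348 m.
Hypotenuse of the two orthogonal shifts: √(2.664² + 2.09348²) = 3.38815 m.

3.4 metres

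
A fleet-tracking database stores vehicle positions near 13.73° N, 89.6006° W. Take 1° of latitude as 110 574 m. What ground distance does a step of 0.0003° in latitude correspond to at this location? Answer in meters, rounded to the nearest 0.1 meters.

0.0003° × 110574 m/° = 33.1722 m.

33.2 meters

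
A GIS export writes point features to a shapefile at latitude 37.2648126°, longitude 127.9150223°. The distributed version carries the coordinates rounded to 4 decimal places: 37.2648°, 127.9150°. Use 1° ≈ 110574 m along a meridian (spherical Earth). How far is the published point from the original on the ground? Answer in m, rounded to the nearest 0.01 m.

Δlat = 37.2648126 − 37.2648 = +0.0000126°; Δlon = 127.9150223 − 127.9150 = +0.0000223°.
N–S: 0.0000126° × 110574 m/° = 1.39323 m.
East–west at this latitude: 0.0000223° × 110574 × cos 37.2648° ≈ 0.0000223 × 87999.8 = 1.9624 m.
Hypotenuse of the two orthogonal shifts: √(1.39323² + 1.9624²) = 2.40668 m.

2.41 m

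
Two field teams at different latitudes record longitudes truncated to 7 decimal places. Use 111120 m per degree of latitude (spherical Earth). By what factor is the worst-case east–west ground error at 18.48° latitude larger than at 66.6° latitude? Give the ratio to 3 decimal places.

Truncating at 7 decimal places can drop up to a full unit in the last place, so the longitude may be off by as much as 1e-07°.
Error at 18.48° = 1e-07° × 111120 × cos 18.48° ≈ 0.011112 × 0.9484 = 0.010539 m.
At 66.6°: 1e-07° × 111120 × cos 66.6° = 1e-07 × 111120 × 0.3971 ≈ 0.0044131 m.
Ratio: 0.010539 / 0.0044131 = cos 18.48° / cos 66.6° ≈ 2.3881.

2.388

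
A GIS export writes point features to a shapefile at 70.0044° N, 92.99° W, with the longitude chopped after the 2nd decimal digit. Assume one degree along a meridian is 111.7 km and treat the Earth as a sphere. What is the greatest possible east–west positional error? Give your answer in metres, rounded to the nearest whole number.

382 metres

Truncating at 2 decimal places can drop up to a full unit in the last place, so the longitude may be off by as much as 0.01°.
Parallels shrink by cos φ, so at 70.0044° a degree of longitude is 111700 × 0.3419 ≈ 38195.6 m.
Maximum E–W displacement: 0.01 × 38195.6 = 381.956 m.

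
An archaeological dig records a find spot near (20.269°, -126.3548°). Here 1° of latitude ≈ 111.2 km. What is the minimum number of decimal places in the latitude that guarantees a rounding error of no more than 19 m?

One degree of latitude covers 111200 m.
N decimal places → at most half a unit in the last place, 0.5 × 10⁻ᴺ° = 111200/2 × 10⁻ᴺ m.
Setting 55600 × 10⁻ᴺ ≤ 19 gives 10ᴺ ≥ 2926, i.e. N ≥ 3.47.
N = 3 would give 55.6 m (too coarse); N = 4 gives 5.56 m ≤ 19 m.

4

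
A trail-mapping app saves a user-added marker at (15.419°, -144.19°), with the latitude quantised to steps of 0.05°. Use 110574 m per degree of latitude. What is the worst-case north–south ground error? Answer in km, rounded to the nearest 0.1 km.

2.8 km

With a 0.05° grid the true value lies within half a step, ±0.05°/2 = ±0.025°, of the stored one.
Along the meridian that is 0.025° × 110574 m/° = 2764.35 m.
That is 2764.35 m = 2.7644 km.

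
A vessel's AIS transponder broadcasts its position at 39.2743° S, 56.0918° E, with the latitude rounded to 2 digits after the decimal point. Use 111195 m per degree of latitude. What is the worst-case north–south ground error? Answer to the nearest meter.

556 meters

Rounding to 2 decimal places leaves the latitude within ±0.005° of the true value.
So the N–S error is at most 0.005 × 111195 = 555.975 m.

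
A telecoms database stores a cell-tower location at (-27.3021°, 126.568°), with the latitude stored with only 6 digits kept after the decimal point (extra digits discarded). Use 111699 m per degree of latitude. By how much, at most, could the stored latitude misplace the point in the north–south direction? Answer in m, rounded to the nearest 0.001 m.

0.112 m

Truncating at 6 decimal places can drop up to a full unit in the last place, so the latitude may be off by as much as 1e-06°.
So the N–S error is at most 1e-06 × 111699 = 0.111699 m.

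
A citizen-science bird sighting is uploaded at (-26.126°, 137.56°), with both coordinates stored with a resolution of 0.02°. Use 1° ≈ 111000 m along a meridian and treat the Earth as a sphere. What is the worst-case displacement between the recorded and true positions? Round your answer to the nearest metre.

With a 0.02° grid the true value lies within half a step, ±0.02°/2 = ±0.01°, of the stored one.
N–S: 0.01° × 111000 m/° = 1110 m.
E–W at 26.126°: 0.01° × 111000 × cos 26.126° = 0.01 × 111000 × 0.8978 ≈ 996.589 m.
Combining orthogonally: (1110² + 996.589²)^½ ≈ 1491.74 m.

1492 metres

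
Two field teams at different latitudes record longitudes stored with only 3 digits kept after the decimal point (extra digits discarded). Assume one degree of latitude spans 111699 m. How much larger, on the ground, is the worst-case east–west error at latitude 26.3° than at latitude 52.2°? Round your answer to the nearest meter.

Truncating at 3 decimal places can drop up to a full unit in the last place, so the longitude may be off by as much as 0.001°.
Error at 26.3° = 0.001° × 111699 × cos 26.3° ≈ 111.7 × 0.8965 = 100.14 m.
Error at 52.2° = 0.001° × 111699 × cos 52.2° ≈ 111.7 × 0.6129 = 68.461 m.
Difference: 100.14 − 68.461 = 31.676 m.

32 meters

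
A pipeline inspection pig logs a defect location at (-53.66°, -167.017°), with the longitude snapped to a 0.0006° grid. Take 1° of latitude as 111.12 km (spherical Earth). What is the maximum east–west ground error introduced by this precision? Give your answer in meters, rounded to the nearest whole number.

20 meters

With a 0.0006° grid the true value lies within half a step, ±0.0006°/2 = ±0.0003°, of the stored one.
Parallels shrink by cos φ, so at 53.66° a degree of longitude is 111120 × 0.5926 ≈ 65847 m.
Maximum E–W displacement: 0.0003 × 65847 = 19.7541 m.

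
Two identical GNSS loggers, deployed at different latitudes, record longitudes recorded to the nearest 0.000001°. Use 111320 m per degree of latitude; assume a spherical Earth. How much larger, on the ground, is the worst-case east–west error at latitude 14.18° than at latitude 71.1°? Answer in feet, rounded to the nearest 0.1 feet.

0.1 feet

Rounding to 6 decimal places leaves the longitude within ±5e-07° of the true value.
At 14.18°: 5e-07° × 111320 × cos 14.18° = 5e-07 × 111320 × 0.9695 ≈ 0.053964 m.
At 71.1°: 5e-07° × 111320 × cos 71.1° = 5e-07 × 111320 × 0.3239 ≈ 0.018029 m.
Difference: 0.053964 − 0.018029 = 0.035935 m.
Converting: 0.0359348 m × 3.2808 ft/m ≈ 0.1179 ft.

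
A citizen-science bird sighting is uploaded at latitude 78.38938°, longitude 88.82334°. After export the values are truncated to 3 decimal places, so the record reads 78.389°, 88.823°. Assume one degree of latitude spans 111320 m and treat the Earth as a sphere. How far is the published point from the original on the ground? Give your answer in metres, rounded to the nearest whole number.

43 metres

Δlat = 78.38938 − 78.389 = +0.00038°; Δlon = 88.82334 − 88.823 = +0.00034°.
N–S: 0.00038° × 111320 m/° = 42.3016 m.
E–W at 78.389°: 0.00034° × 111320 × cos 78.389° = 0.00034 × 111320 × 0.2013 ≈ 7.61768 m.
Hypotenuse of the two orthogonal shifts: √(42.3016² + 7.61768²) = 42.982 m.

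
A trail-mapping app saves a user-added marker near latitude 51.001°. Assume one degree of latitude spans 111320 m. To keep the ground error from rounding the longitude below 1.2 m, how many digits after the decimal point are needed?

5 decimal places

At 51.001° one degree of longitude covers 111320 × cos 51.001° ≈ 111320 × 0.6293 ≈ 70054.4 m.
Rounding to N decimal places gives at most 0.5 × 10⁻ᴺ degrees of error, i.e. 0.5 × 10⁻ᴺ × 70054.4 m.
Setting 35027.2 × 10⁻ᴺ ≤ 1.2 gives 10ᴺ ≥ 2.919e+04, i.e. N ≥ 4.47.
So 5 decimal places suffice (0.35 m); 4 would allow up to 3.5 m.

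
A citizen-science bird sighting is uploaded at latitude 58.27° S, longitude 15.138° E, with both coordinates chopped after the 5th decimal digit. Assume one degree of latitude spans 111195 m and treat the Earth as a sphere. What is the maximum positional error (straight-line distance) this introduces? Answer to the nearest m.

Truncating at 5 decimal places can drop up to a full unit in the last place, so each coordinate may be off by as much as 1e-05°.
North–south component: 1e-05° × 111195 = 1.11195 m.
East–west component at 58.27°: 1e-05° × 111195 × cos 58.27° ≈ 1e-05 × 58479.3 ≈ 0.584793 m.
Combining orthogonally: (1.11195² + 0.584793²)^½ ≈ 1.25635 m.

1 m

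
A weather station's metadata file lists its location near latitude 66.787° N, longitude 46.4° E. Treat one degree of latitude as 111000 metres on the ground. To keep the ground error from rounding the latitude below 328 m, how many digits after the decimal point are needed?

One degree of latitude covers 111000 m.
N decimal places → at most half a unit in the last place, 0.5 × 10⁻ᴺ° = 111000/2 × 10⁻ᴺ m.
Setting 55500 × 10⁻ᴺ ≤ 328 gives 10ᴺ ≥ 169.2, i.e. N ≥ 2.23.
At 2 places the error can reach 555 m, but 3 places keeps it to 55.5 m.

3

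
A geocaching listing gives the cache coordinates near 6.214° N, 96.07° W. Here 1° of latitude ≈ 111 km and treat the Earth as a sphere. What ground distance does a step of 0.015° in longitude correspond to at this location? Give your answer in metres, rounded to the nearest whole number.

1655 metres

0.015° of longitude at 6.214° is 0.015 × 111000 × cos 6.214° ≈ 0.015 × 110348 = 1655.22 m.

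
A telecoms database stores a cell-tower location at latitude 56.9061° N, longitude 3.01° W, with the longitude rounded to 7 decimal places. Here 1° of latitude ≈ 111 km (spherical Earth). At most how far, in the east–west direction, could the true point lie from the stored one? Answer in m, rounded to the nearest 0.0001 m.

Rounding to 7 decimal places leaves the longitude within ±5e-08° of the true value.
Parallels shrink by cos φ, so at 56.9061° a degree of longitude is 111000 × 0.5460 ≈ 60607.4 m.
East–west error: 5e-08° × 60607.4 m/° ≈ 0.00303037 m.

0.0030 m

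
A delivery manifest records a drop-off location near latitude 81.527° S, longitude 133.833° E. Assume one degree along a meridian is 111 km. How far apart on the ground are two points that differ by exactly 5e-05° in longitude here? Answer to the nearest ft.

3 ft

At 81.527° a degree of longitude is 111000 × cos 81.527° ≈ 16355.1 m, so 5e-05° corresponds to 0.817755 m.
In feet: 0.817755 m ÷ 0.3048 ≈ 2.6829 ft.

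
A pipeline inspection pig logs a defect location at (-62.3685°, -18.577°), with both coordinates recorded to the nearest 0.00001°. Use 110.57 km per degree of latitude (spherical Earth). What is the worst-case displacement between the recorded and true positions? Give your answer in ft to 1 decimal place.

2.0 ft

Rounding to 5 decimal places leaves each coordinate within ±5e-06° of the true value.
N–S: 5e-06° × 110570 m/° = 0.55285 m.
E–W at 62.3685°: 5e-06° × 110570 × cos 62.3685° = 5e-06 × 110570 × 0.4638 ≈ 0.256403 m.
The two errors are perpendicular, so the maximum displacement is √(0.55285² + 0.256403²) ≈ 0.609414 m.
In feet: 0.609414 m ÷ 0.3048 ≈ 1.9994 ft.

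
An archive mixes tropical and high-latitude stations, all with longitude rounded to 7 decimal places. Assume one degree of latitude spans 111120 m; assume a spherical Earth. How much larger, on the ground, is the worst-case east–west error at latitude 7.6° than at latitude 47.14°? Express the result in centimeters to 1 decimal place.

Rounding to 7 decimal places leaves the longitude within ±5e-08° of the true value.
At 7.6°: 5e-08° × 111120 × cos 7.6° = 5e-08 × 111120 × 0.9912 ≈ 0.0055072 m.
Error at 47.14° = 5e-08° × 111120 × cos 47.14° ≈ 0.005556 × 0.6802 = 0.0037792 m.
Difference: 0.0055072 − 0.0037792 = 0.001728 m.
That is 0.00172795 m = 0.1728 cm.

0.2 centimeters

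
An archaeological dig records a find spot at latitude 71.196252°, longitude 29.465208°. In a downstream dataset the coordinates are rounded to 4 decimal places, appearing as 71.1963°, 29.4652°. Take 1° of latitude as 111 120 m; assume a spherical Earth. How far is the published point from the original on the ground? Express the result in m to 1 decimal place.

Δlat = 71.196252 − 71.1963 = -0.000048°; Δlon = 29.465208 − 29.4652 = +0.000008°.
North–south shift: -0.000048 × 111120 = -5.33376 m.
East–west at this latitude: 0.000008° × 111120 × cos 71.1963° ≈ 0.000008 × 35817 = 0.286536 m.
Hypotenuse of the two orthogonal shifts: √(5.33376² + 0.286536²) = 5.34145 m.

5.3 m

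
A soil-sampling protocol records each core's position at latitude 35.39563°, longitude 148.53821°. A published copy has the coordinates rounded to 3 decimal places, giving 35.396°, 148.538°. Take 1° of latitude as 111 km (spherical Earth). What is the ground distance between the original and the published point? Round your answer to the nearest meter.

The latitude changed by -0.00037° and the longitude by +0.00021°.
North–south shift: -0.00037 × 111000 = -41.07 m.
East–west at this latitude: 0.00021° × 111000 × cos 35.396° ≈ 0.00021 × 90483.7 = 19.0016 m.
Hypotenuse of the two orthogonal shifts: √(41.07² + 19.0016²) = 45.2527 m.

45 meters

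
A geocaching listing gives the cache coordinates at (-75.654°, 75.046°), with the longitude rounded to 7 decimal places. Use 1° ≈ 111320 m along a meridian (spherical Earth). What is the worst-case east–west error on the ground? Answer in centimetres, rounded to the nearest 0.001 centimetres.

0.138 centimetres

Rounding to 7 decimal places leaves the longitude within ±5e-08° of the true value.
Parallels shrink by cos φ, so at 75.654° a degree of longitude is 111320 × 0.2478 ≈ 27582.5 m.
So at most 5e-08° × 27582.5 ≈ 0.00137913 m east–west.
That is 0.00137913 m = 0.13791 cm.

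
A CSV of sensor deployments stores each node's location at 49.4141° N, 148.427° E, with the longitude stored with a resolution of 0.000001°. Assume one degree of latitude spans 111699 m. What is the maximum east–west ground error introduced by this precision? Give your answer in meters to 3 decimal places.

With a 0.000001° grid the true value lies within half a step, ±0.000001°/2 = ±5e-07°, of the stored one.
Parallels shrink by cos φ, so at 49.4141° a degree of longitude is 111699 × 0.6506 ≈ 72670 m.
Maximum E–W displacement: 5e-07 × 72670 = 0.036335 m.

0.036 meters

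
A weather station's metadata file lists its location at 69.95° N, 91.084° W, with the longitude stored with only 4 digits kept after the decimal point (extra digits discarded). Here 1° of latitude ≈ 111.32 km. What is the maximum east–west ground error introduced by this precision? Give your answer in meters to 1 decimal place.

Truncating at 4 decimal places can drop up to a full unit in the last place, so the longitude may be off by as much as 0.0001°.
One degree of longitude at 69.95° is 111320 × cos 69.95° ≈ 111320 × 0.3428 = 38165 m.
East–west error: 0.0001° × 38165 m/° ≈ 3.8165 m.

3.8 meters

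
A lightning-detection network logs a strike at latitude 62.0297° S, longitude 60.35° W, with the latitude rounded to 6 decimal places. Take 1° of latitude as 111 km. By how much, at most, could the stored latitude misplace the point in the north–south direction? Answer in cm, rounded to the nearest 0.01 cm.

Rounding to 6 decimal places leaves the latitude within ±5e-07° of the true value.
North–south distance: 5e-07° × 111000 m/° = 0.0555 m.
That is 0.0555 m = 5.55 cm.

5.55 cm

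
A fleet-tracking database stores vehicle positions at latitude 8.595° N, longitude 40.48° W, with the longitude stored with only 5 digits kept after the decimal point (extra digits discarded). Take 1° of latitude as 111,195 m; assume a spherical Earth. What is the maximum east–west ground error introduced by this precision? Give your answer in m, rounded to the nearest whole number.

1 m

Truncating at 5 decimal places can drop up to a full unit in the last place, so the longitude may be off by as much as 1e-05°.
At latitude 8.595° a degree of longitude spans 111195 m × cos 8.595° = 111195 × 0.9888 ≈ 109946 m.
East–west error: 1e-05° × 109946 m/° ≈ 1.09946 m.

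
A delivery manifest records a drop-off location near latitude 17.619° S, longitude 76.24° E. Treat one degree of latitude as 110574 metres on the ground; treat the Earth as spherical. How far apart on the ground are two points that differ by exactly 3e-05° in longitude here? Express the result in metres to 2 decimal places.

3.16 metres

At 17.619° a degree of longitude is 110574 × cos 17.619° ≈ 105387 m, so 3e-05° corresponds to 3.16161 m.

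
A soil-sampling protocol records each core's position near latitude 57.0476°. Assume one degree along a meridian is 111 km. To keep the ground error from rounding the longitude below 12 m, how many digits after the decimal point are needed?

4 decimal places

At 57.0476° one degree of longitude covers 111000 × cos 57.0476° ≈ 111000 × 0.5439 ≈ 60377.6 m.
N decimal places → at most half a unit in the last place, 0.5 × 10⁻ᴺ° = 60377.6/2 × 10⁻ᴺ m.
Setting 30188.8 × 10⁻ᴺ ≤ 12 gives 10ᴺ ≥ 2516, i.e. N ≥ 3.40.
So 4 decimal places suffice (3.02 m); 3 would allow up to 30.2 m.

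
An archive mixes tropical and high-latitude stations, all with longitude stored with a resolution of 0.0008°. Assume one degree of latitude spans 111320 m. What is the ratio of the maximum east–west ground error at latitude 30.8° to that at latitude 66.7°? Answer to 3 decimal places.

With a 0.0008° grid the true value lies within half a step, ±0.0008°/2 = ±0.0004°, of the stored one.
Error at 30.8° = 0.0004° × 111320 × cos 30.8° ≈ 44.528 × 0.8590 = 38.248 m.
At 66.7°: 0.0004° × 111320 × cos 66.7° = 0.0004 × 111320 × 0.3955 ≈ 17.613 m.
The ratio reduces to cos 30.8° / cos 66.7° = 0.8590/0.3955 ≈ 2.1716.

2.172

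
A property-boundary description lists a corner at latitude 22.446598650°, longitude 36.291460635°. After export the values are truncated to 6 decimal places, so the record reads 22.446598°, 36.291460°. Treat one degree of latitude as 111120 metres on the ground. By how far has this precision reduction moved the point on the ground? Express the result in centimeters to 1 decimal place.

The latitude changed by +0.000000650° and the longitude by +0.000000635°.
North–south shift: 0.000000650 × 111120 = 0.072228 m.
E–W at 22.4466°: 0.000000635° × 111120 × cos 22.4466° = 0.000000635 × 111120 × 0.9242 ≈ 0.0652152 m.
Combined displacement = (0.072228² + 0.0652152²)^½ ≈ 0.0973134 m.
That is 0.0973134 m = 9.7313 cm.

9.7 centimeters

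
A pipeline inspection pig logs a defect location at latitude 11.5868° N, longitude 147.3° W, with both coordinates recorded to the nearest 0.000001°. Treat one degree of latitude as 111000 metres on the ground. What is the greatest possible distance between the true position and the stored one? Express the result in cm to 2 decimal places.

Rounding to 6 decimal places leaves each coordinate within ±5e-07° of the true value.
Latitude error → 5e-07 × 111000 = 0.0555 m along the meridian.
East–west component at 11.5868°: 5e-07° × 111000 × cos 11.5868° ≈ 5e-07 × 108738 ≈ 0.054369 m.
Worst case both components are at the extreme and orthogonal: √(0.0555² + 0.054369²) ≈ 0.0776932 m.
That is 0.0776932 m = 7.7693 cm.

7.77 cm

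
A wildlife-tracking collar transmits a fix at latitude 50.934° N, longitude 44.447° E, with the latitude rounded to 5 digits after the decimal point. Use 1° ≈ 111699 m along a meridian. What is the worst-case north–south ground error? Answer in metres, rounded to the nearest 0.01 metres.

Rounding to 5 decimal places leaves the latitude within ±5e-06° of the true value.
Along the meridian that is 5e-06° × 111699 m/° = 0.558495 m.

0.56 metres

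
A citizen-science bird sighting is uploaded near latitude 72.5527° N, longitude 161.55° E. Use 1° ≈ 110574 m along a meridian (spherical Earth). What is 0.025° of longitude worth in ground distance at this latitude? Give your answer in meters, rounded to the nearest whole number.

One degree of longitude here spans 110574 × cos 72.5527° = 110574 × 0.2998 ≈ 33153.2 m; 0.025° of that is 828.831 m.

829 meters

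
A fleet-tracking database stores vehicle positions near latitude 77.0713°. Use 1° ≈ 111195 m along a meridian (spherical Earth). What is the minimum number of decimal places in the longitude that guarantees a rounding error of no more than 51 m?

At 77.0713° one degree of longitude covers 111195 × cos 77.0713° ≈ 111195 × 0.2237 ≈ 24878.6 m.
N decimal places → at most half a unit in the last place, 0.5 × 10⁻ᴺ° = 24878.6/2 × 10⁻ᴺ m.
Need 0.5 × 24878.6 × 10⁻ᴺ ≤ 51 → 10⁻ᴺ ≤ 4.100e-03, so N ≥ 2.39.
So 3 decimal places suffice (12.4 m); 2 would allow up to 124 m.

3 decimal places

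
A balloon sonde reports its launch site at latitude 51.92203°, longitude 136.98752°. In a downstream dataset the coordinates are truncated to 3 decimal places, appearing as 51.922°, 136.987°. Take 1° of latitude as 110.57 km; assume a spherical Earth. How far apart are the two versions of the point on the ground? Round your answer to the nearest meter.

36 meters

Δlat = 51.92203 − 51.922 = +0.00003°; Δlon = 136.98752 − 136.987 = +0.00052°.
N–S: 0.00003° × 110570 m/° = 3.3171 m.
E–W at 51.922°: 0.00052° × 110570 × cos 51.922° = 0.00052 × 110570 × 0.6167 ≈ 35.46 m.
Distance: √(3.3171² + 35.46²) ≈ 35.6148 m.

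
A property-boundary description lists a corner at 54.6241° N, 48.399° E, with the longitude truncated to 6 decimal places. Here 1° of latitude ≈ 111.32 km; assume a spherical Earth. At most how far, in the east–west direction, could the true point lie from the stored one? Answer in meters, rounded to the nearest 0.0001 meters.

0.0644 meters

Truncating at 6 decimal places can drop up to a full unit in the last place, so the longitude may be off by as much as 1e-06°.
At latitude 54.6241° a degree of longitude spans 111320 m × cos 54.6241° = 111320 × 0.5789 ≈ 64447.4 m.
East–west error: 1e-06° × 64447.4 m/° ≈ 0.0644474 m.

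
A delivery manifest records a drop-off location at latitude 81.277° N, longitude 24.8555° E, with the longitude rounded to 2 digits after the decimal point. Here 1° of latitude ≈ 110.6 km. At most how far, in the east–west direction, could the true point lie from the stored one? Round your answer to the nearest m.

84 m

Rounding to 2 decimal places leaves the longitude within ±0.005° of the true value.
At latitude 81.277° a degree of longitude spans 110600 m × cos 81.277° = 110600 × 0.1517 ≈ 16773.3 m.
East–west error: 0.005° × 16773.3 m/° ≈ 83.8667 m.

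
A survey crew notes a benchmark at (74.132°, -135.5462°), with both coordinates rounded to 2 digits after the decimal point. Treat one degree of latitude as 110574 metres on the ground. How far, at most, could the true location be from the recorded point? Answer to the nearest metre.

Rounding to 2 decimal places leaves each coordinate within ±0.005° of the true value.
North–south component: 0.005° × 110574 = 552.87 m.
Longitude error → 0.005 × 110574 × cos 74.132° = 0.005 × 110574 × 0.2734 ≈ 151.167 m.
The two errors are perpendicular, so the maximum displacement is √(552.87² + 151.167²) ≈ 573.164 m.

573 metres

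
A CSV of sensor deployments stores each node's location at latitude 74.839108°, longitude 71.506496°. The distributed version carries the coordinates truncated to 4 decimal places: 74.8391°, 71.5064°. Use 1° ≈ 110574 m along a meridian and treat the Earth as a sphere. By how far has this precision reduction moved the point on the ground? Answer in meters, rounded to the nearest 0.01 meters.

2.91 meters

The latitude changed by +0.000008° and the longitude by +0.000096°.
North–south shift: 0.000008 × 110574 = 0.884592 m.
E–W at 74.8391°: 0.000096° × 110574 × cos 74.8391° = 0.000096 × 110574 × 0.2615 ≈ 2.77617 m.
Combined displacement = (0.884592² + 2.77617²)^½ ≈ 2.9137 m.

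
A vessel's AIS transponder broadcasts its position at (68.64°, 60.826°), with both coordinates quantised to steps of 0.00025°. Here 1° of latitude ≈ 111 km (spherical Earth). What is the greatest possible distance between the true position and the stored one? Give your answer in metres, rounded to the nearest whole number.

15 metres

With a 0.00025° grid the true value lies within half a step, ±0.00025°/2 = ±0.000125°, of the stored one.
North–south component: 0.000125° × 111000 = 13.875 m.
Longitude error → 0.000125 × 111000 × cos 68.64° = 0.000125 × 111000 × 0.3642 ≈ 5.05365 m.
The two errors are perpendicular, so the maximum displacement is √(13.875² + 5.05365²) ≈ 14.7667 m.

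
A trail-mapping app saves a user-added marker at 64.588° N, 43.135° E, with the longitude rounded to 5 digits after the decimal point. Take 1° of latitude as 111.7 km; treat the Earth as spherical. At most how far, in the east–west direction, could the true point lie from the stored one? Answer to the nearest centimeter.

24 centimeters

Rounding to 5 decimal places leaves the longitude within ±5e-06° of the true value.
One degree of longitude at 64.588° is 111700 × cos 64.588° ≈ 111700 × 0.4291 = 47933.2 m.
So at most 5e-06° × 47933.2 ≈ 0.239666 m east–west.
That is 0.239666 m = 23.967 cm.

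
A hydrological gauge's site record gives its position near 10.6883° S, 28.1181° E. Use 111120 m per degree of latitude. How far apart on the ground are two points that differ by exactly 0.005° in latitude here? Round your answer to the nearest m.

556 m

Along a meridian 0.005° is 0.005 × 111120 = 555.6 m.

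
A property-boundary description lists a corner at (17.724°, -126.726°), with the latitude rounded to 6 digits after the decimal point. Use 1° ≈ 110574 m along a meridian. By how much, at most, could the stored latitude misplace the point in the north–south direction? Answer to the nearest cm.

6 cm

Rounding to 6 decimal places leaves the latitude within ±5e-07° of the true value.
North–south distance: 5e-07° × 110574 m/° = 0.055287 m.
That is 0.055287 m = 5.5287 cm.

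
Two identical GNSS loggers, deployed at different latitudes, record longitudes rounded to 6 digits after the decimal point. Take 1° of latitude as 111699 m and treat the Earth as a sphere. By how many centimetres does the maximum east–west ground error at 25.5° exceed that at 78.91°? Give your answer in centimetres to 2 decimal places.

Rounding to 6 decimal places leaves the longitude within ±5e-07° of the true value.
At 25.5°: 5e-07° × 111699 × cos 25.5° = 5e-07 × 111699 × 0.9026 ≈ 0.050409 m.
Error at 78.91° = 5e-07° × 111699 × cos 78.91° ≈ 0.055849 × 0.1924 = 0.010743 m.
Difference: 0.050409 − 0.010743 = 0.039666 m.
That is 0.0396662 m = 3.9666 cm.

3.97 centimetres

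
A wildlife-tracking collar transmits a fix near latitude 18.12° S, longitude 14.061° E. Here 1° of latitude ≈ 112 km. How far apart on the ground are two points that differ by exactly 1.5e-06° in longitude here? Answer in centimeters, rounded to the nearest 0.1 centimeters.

At 18.12° a degree of longitude is 112000 × cos 18.12° ≈ 106446 m, so 1.5e-06° corresponds to 0.159668 m.
That is 0.159668 m = 15.967 cm.

16.0 centimeters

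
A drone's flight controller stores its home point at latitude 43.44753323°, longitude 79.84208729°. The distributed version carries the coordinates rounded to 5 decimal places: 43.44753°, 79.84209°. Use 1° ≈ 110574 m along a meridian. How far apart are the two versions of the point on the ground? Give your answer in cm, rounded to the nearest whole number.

42 cm

The latitude changed by +0.00000323° and the longitude by -0.00000271°.
North–south shift: 0.00000323 × 110574 = 0.357154 m.
E–W at 43.4475°: -0.00000271° × 110574 × cos 43.4475° = -0.00000271 × 110574 × 0.7260 ≈ -0.217551 m.
Hypotenuse of the two orthogonal shifts: √(0.357154² + 0.217551²) = 0.418196 m.
That is 0.418196 m = 41.82 cm.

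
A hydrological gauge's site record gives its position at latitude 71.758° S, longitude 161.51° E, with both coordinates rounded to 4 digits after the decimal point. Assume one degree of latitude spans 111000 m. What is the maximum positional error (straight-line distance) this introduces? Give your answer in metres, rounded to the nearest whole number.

Rounding to 4 decimal places leaves each coordinate within ±5e-05° of the true value.
Latitude error → 5e-05 × 111000 = 5.55 m along the meridian.
E–W at 71.758°: 5e-05° × 111000 × cos 71.758° = 5e-05 × 111000 × 0.3130 ≈ 1.73732 m.
The two errors are perpendicular, so the maximum displacement is √(5.55² + 1.73732²) ≈ 5.81556 m.

6 metres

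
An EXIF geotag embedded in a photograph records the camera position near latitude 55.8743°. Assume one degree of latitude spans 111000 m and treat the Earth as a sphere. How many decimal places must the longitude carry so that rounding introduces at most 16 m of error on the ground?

At 55.8743° one degree of longitude covers 111000 × cos 55.8743° ≈ 111000 × 0.5610 ≈ 62272.2 m.
N decimal places → at most half a unit in the last place, 0.5 × 10⁻ᴺ° = 62272.2/2 × 10⁻ᴺ m.
Setting 31136.1 × 10⁻ᴺ ≤ 16 gives 10ᴺ ≥ 1946, i.e. N ≥ 3.29.
N = 3 would give 31.1 m (too coarse); N = 4 gives 3.11 m ≤ 16 m.

4 decimal places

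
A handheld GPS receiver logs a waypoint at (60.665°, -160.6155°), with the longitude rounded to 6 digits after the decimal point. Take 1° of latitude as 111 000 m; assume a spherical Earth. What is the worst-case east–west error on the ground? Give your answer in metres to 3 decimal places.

0.027 metres

Rounding to 6 decimal places leaves the longitude within ±5e-07° of the true value.
One degree of longitude at 60.665° is 111000 × cos 60.665° ≈ 111000 × 0.4899 = 54380.6 m.
Maximum E–W displacement: 5e-07 × 54380.6 = 0.0271903 m.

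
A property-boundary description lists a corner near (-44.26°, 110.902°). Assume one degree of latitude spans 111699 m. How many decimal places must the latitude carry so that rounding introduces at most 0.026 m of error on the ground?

7 decimal places

One degree of latitude covers 111699 m.
Rounding to N decimal places gives at most 0.5 × 10⁻ᴺ degrees of error, i.e. 0.5 × 10⁻ᴺ × 111699 m.
Need 0.5 × 111699 × 10⁻ᴺ ≤ 0.026 → 10⁻ᴺ ≤ 4.655e-07, so N ≥ 6.33.
N = 6 would give 0.0558 m (too coarse); N = 7 gives 0.00558 m ≤ 0.026 m.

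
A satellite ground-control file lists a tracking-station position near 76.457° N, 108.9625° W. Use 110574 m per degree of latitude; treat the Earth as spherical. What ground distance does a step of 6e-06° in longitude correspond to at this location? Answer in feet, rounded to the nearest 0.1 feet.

One degree of longitude here spans 110574 × cos 76.457° = 110574 × 0.2342 ≈ 25893.7 m; 6e-06° of that is 0.155362 m.
Converting: 0.155362 m × 3.2808 ft/m ≈ 0.50972 ft.

0.5 feet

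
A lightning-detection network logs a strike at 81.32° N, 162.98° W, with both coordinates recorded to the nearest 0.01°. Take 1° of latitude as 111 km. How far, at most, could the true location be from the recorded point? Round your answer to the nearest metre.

561 metres

Rounding to 2 decimal places leaves each coordinate within ±0.005° of the true value.
North–south component: 0.005° × 111000 = 555 m.
E–W at 81.32°: 0.005° × 111000 × cos 81.32° = 0.005 × 111000 × 0.1509 ≈ 83.7582 m.
The two errors are perpendicular, so the maximum displacement is √(555² + 83.7582²) ≈ 561.285 m.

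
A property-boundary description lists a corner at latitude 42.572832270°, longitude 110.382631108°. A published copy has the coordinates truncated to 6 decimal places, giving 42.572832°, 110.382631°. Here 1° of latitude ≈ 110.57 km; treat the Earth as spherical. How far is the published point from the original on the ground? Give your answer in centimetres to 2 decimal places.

The latitude changed by +0.000000270° and the longitude by +0.000000108°.
N–S: 0.000000270° × 110570 m/° = 0.0298539 m.
E–W at 42.5728°: 0.000000108° × 110570 × cos 42.5728° = 0.000000108 × 110570 × 0.7364 ≈ 0.00879398 m.
Distance: √(0.0298539² + 0.00879398²) ≈ 0.0311222 m.
That is 0.0311222 m = 3.1122 cm.

3.11 centimetres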